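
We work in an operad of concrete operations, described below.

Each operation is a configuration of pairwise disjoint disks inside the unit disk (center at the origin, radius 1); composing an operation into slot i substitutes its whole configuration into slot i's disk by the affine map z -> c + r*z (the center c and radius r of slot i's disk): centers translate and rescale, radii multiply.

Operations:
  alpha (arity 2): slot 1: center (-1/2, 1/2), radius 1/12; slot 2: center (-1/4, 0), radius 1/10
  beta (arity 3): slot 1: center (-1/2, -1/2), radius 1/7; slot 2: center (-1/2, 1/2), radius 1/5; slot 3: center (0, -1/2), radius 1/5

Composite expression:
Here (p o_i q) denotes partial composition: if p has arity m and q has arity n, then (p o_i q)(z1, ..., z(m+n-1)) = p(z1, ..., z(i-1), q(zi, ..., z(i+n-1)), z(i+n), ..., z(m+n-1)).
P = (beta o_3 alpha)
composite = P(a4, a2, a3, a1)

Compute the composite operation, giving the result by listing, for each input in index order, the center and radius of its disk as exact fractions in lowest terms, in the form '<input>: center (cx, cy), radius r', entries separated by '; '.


Follow each a-input down from beta: c' goes to c + r*c', radius to r*r'.
for a4, the 1-step affine chain lands on center (-1/2, -1/2), radius 1/7
for a2, the 1-step affine chain lands on center (-1/2, 1/2), radius 1/5
for a3, the 2-step affine chain lands on center (-1/10, -2/5), radius 1/60
for a1, the 2-step affine chain lands on center (-1/20, -1/2), radius 1/50

a1: center (-1/20, -1/2), radius 1/50; a2: center (-1/2, 1/2), radius 1/5; a3: center (-1/10, -2/5), radius 1/60; a4: center (-1/2, -1/2), radius 1/7


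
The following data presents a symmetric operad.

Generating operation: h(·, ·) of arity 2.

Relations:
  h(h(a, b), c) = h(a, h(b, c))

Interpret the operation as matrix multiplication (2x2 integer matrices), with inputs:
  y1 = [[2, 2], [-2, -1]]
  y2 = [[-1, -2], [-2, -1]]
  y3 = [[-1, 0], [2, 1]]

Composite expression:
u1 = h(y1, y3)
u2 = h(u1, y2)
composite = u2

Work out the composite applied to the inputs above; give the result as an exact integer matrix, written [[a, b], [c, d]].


[[-6, -6], [2, 1]]

h(y1, y3) = [[2, 2], [0, -1]]
h(h(y1, y3), y2) = [[-6, -6], [2, 1]]


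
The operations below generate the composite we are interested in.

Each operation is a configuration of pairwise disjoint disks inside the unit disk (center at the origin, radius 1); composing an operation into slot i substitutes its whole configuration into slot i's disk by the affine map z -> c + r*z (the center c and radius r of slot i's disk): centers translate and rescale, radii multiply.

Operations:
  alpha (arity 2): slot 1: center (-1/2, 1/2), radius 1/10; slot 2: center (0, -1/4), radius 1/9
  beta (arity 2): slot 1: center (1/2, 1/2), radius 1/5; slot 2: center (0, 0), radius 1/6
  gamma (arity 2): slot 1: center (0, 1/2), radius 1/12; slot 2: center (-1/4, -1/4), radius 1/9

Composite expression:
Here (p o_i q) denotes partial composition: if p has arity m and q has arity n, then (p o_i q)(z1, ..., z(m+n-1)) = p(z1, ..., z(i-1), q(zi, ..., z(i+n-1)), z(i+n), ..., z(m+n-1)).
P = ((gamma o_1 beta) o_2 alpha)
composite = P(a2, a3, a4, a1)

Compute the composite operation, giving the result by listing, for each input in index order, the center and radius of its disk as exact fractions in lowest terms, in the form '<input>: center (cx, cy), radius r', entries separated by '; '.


a1: center (-1/4, -1/4), radius 1/9; a2: center (1/24, 13/24), radius 1/60; a3: center (-1/144, 73/144), radius 1/720; a4: center (0, 143/288), radius 1/648

Affine substitution under gamma: radii multiply and a-centers shift.
for a2, the 2-step affine chain lands on center (1/24, 13/24), radius 1/60
for a3, the 3-step affine chain lands on center (-1/144, 73/144), radius 1/720
for a4, the 3-step affine chain lands on center (0, 143/288), radius 1/648
for a1, the 1-step affine chain lands on center (-1/4, -1/4), radius 1/9


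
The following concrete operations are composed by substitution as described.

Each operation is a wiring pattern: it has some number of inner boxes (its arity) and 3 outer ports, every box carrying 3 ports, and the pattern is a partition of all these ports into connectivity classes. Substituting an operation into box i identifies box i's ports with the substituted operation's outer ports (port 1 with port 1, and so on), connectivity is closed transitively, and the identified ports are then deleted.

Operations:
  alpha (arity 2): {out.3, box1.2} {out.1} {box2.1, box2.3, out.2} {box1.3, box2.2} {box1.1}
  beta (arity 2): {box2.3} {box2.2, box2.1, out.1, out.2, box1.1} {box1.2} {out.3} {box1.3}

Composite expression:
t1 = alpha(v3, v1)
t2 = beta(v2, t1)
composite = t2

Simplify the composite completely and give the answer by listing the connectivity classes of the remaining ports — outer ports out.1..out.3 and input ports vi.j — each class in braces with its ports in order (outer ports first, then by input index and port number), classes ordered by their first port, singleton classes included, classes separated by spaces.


{out.1, out.2, v1.1, v1.3, v2.1} {out.3} {v1.2, v3.3} {v2.2} {v2.3} {v3.1} {v3.2}


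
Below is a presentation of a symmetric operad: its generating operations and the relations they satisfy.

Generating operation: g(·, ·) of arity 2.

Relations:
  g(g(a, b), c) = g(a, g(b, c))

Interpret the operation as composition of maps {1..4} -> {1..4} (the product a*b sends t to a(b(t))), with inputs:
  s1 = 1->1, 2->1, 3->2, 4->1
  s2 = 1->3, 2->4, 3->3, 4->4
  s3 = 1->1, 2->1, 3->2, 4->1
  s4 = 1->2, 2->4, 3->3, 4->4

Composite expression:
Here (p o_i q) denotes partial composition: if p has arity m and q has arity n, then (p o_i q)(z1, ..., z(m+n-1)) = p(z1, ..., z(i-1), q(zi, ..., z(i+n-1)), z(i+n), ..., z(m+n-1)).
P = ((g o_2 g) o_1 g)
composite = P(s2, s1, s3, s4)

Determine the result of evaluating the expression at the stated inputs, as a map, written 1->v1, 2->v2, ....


1->3, 2->3, 3->3, 4->3

g(s2, s1) = 1->3, 2->3, 3->4, 4->3
g(s3, s4) = 1->1, 2->1, 3->2, 4->1
g(g(s2, s1), g(s3, s4)) = 1->3, 2->3, 3->3, 4->3


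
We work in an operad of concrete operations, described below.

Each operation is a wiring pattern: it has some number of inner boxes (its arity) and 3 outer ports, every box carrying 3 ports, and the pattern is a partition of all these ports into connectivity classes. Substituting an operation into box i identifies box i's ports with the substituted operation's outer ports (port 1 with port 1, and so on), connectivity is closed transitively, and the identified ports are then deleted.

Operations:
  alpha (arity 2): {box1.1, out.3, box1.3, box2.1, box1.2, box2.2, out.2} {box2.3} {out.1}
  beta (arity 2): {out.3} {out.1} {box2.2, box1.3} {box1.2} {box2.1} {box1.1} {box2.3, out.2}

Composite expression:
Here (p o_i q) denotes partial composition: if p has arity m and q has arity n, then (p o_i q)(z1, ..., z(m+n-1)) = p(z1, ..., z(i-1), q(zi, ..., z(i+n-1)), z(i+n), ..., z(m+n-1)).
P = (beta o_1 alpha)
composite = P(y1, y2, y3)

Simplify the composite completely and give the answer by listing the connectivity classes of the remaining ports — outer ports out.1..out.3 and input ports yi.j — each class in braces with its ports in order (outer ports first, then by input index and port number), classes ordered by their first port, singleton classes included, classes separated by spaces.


{out.1} {out.2, y3.3} {out.3} {y1.1, y1.2, y1.3, y2.1, y2.2, y3.2} {y2.3} {y3.1}

Substituting into beta glues patterns; closure does the rest.
stage alpha: inputs (y1, y2), connectivity {out.1} {out.2, out.3, y1.1, y1.2, y1.3, y2.1, y2.2} {y2.3}, out.j its boundary
stage beta: inputs (y1, y2, y3), connectivity {out.1} {out.2, y3.3} {out.3} {y1.1, y1.2, y1.3, y2.1, y2.2, y3.2} {y2.3} {y3.1}, out.j its boundary


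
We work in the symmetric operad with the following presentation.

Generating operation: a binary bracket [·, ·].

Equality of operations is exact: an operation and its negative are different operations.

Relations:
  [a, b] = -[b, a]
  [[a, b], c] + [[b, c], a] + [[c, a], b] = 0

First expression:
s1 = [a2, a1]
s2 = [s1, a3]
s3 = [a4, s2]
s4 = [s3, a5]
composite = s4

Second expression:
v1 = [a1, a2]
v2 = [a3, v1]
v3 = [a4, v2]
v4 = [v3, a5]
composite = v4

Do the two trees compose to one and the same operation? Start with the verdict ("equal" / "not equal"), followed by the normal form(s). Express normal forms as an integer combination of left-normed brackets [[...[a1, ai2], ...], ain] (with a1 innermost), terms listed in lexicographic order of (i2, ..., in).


equal; the common form is [[[[a1, a2], a3], a4], a5]

The first expression, normalized: [[[[a1, a2], a3], a4], a5]
The second expression, normalized: [[[[a1, a2], a3], a4], a5]
The forms coincide; equal.


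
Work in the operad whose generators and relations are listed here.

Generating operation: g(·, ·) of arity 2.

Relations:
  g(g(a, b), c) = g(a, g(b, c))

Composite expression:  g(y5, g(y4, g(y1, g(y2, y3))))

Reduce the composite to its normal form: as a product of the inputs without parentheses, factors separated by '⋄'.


y5 ⋄ y4 ⋄ y1 ⋄ y2 ⋄ y3


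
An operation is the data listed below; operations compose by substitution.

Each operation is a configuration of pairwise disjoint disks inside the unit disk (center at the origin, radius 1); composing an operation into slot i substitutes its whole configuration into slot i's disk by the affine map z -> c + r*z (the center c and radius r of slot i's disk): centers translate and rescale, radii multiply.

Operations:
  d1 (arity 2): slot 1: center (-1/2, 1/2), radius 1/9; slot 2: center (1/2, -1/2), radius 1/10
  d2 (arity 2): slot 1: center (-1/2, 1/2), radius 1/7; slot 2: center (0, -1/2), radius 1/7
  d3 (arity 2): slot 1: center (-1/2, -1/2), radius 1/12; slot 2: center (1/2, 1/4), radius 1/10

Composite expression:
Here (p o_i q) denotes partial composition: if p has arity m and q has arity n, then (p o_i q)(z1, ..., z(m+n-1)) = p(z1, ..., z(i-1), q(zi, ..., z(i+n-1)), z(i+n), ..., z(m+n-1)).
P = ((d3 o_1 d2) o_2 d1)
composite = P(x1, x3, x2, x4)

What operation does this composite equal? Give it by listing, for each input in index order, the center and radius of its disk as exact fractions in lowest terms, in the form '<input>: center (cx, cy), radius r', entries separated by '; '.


x1: center (-13/24, -11/24), radius 1/84; x2: center (-83/168, -23/42), radius 1/840; x3: center (-85/168, -15/28), radius 1/756; x4: center (1/2, 1/4), radius 1/10


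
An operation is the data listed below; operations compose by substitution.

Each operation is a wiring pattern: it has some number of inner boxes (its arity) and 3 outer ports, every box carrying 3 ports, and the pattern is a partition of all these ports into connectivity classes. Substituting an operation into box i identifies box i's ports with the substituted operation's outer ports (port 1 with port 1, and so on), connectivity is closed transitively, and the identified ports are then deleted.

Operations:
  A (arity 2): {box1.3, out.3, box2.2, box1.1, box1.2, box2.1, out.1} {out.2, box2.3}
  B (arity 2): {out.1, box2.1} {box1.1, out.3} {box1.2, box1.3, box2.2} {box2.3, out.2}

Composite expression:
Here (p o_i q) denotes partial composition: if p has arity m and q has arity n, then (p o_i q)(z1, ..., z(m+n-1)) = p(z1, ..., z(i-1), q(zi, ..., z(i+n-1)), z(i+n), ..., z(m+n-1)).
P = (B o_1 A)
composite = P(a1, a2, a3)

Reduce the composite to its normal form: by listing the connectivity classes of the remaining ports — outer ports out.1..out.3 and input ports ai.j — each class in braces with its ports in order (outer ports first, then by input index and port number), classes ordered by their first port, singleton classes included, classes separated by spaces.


{out.1, a3.1} {out.2, a3.3} {out.3, a1.1, a1.2, a1.3, a2.1, a2.2, a2.3, a3.2}

Reachability decides: close wires over B-identified ports.
after A, the pattern on (a1, a2) reads {out.1, out.3, a1.1, a1.2, a1.3, a2.1, a2.2} {out.2, a2.3} (out.j = its outer ports)
after B, the pattern on (a1, a2, a3) reads {out.1, a3.1} {out.2, a3.3} {out.3, a1.1, a1.2, a1.3, a2.1, a2.2, a2.3, a3.2} (out.j = its outer ports)


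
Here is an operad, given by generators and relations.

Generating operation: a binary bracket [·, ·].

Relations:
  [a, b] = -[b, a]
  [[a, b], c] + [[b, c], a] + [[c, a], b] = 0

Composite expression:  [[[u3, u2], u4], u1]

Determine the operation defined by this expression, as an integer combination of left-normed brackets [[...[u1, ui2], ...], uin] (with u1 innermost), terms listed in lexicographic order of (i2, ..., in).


[[[u1, u2], u3], u4] - [[[u1, u3], u2], u4] - [[[u1, u4], u2], u3] + [[[u1, u4], u3], u2]


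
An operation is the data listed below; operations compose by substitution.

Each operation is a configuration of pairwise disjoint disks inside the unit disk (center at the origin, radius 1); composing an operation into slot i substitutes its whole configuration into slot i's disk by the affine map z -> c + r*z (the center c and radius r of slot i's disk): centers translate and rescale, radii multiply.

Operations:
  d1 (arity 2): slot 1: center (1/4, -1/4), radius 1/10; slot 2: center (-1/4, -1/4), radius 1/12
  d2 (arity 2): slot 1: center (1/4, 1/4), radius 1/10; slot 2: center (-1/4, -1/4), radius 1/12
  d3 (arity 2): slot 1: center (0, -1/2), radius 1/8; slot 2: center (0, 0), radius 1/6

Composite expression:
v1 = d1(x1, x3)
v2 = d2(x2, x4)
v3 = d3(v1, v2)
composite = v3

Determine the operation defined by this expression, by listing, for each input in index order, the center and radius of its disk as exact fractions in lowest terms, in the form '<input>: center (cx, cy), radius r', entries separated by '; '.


x1: center (1/32, -17/32), radius 1/80; x2: center (1/24, 1/24), radius 1/60; x3: center (-1/32, -17/32), radius 1/96; x4: center (-1/24, -1/24), radius 1/72

Nesting under d3 composes maps z -> c + r*z down each x-path.
x1 passes through 2 substitutions, ending at center (1/32, -17/32), radius 1/80
x3 passes through 2 substitutions, ending at center (-1/32, -17/32), radius 1/96
x2 passes through 2 substitutions, ending at center (1/24, 1/24), radius 1/60
x4 passes through 2 substitutions, ending at center (-1/24, -1/24), radius 1/72


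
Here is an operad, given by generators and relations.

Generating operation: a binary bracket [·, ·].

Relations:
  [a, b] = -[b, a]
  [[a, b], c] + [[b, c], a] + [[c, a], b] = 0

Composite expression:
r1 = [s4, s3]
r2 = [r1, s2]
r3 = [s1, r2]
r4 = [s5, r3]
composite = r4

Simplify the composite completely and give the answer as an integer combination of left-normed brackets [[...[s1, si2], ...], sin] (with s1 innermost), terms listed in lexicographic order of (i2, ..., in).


-[[[[s1, s2], s3], s4], s5] + [[[[s1, s2], s4], s3], s5] + [[[[s1, s3], s4], s2], s5] - [[[[s1, s4], s3], s2], s5]

Left-normed coefficients sit on the s1-initial expansion words.
Composite bracket: [s5, [s1, [[s4, s3], s2]]]
Each bracket splits as ab - ba, giving 16 signed words (2^4 = 16).
Only words starting with s1 matter:
  s1s2s3s4s5 appears with sign -1, giving the term -[[[[s1, s2], s3], s4], s5]
  s1s2s4s3s5 appears with sign +1, giving the term +[[[[s1, s2], s4], s3], s5]
  s1s3s4s2s5 appears with sign +1, giving the term +[[[[s1, s3], s4], s2], s5]
  s1s4s3s2s5 appears with sign -1, giving the term -[[[[s1, s4], s3], s2], s5]


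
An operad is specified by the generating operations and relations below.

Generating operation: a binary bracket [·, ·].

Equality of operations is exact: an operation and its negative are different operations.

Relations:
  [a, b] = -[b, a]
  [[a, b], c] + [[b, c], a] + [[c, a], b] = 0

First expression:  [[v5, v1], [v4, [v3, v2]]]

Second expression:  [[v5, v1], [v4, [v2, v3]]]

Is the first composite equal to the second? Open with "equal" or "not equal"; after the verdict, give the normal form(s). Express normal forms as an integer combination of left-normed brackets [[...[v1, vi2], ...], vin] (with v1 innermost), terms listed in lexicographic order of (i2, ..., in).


not equal; first: -[[[[v1, v5], v2], v3], v4] + [[[[v1, v5], v3], v2], v4] + [[[[v1, v5], v4], v2], v3] - [[[[v1, v5], v4], v3], v2]; second: [[[[v1, v5], v2], v3], v4] - [[[[v1, v5], v3], v2], v4] - [[[[v1, v5], v4], v2], v3] + [[[[v1, v5], v4], v3], v2]


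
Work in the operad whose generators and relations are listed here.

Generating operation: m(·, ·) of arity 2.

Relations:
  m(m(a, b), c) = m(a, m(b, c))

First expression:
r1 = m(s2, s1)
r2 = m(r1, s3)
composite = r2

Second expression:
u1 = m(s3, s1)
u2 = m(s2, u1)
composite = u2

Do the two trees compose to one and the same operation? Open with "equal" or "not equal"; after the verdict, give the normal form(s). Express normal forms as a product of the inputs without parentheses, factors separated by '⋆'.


not equal — first s2 ⋆ s1 ⋆ s3, second s2 ⋆ s3 ⋆ s1

The first composite normalizes to s2 ⋆ s1 ⋆ s3
The second composite normalizes to s2 ⋆ s3 ⋆ s1
No match — not equal.


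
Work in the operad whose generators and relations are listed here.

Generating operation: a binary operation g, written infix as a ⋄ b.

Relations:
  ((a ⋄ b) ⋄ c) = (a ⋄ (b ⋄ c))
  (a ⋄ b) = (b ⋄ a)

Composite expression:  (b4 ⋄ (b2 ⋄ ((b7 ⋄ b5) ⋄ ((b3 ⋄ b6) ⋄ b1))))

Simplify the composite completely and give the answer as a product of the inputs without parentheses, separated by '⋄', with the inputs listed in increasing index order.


Shape and order are irrelevant to g; the b-input set decides.
(b7 ⋄ b5) reduces to b7 ⋄ b5
(b3 ⋄ b6) reduces to b3 ⋄ b6
((b3 ⋄ b6) ⋄ b1) reduces to b3 ⋄ b6 ⋄ b1
((b7 ⋄ b5) ⋄ ((b3 ⋄ b6) ⋄ b1)) reduces to b7 ⋄ b5 ⋄ b3 ⋄ b6 ⋄ b1
(b2 ⋄ ((b7 ⋄ b5) ⋄ ((b3 ⋄ b6) ⋄ b1))) reduces to b2 ⋄ b7 ⋄ b5 ⋄ b3 ⋄ b6 ⋄ b1
(b4 ⋄ (b2 ⋄ ((b7 ⋄ b5) ⋄ ((b3 ⋄ b6) ⋄ b1)))) reduces to b4 ⋄ b2 ⋄ b7 ⋄ b5 ⋄ b3 ⋄ b6 ⋄ b1
the factors in increasing index order: b1 ⋄ b2 ⋄ b3 ⋄ b4 ⋄ b5 ⋄ b6 ⋄ b7

b1 ⋄ b2 ⋄ b3 ⋄ b4 ⋄ b5 ⋄ b6 ⋄ b7


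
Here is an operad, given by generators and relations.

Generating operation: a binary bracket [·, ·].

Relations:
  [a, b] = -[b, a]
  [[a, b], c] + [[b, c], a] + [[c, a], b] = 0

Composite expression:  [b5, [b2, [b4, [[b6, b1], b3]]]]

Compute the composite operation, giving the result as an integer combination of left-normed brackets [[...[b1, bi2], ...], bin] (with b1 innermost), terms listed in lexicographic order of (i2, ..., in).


Expand each bracket as ab - ba; the b1-initial words give the coefficients.
Composite bracket: [b5, [b2, [b4, [[b6, b1], b3]]]]
Each bracket splits as ab - ba, giving 32 signed words (2^5 = 32).
Keep just the words that open with b1:
  the word b1b6b3b4b2b5 carries sign +1 and contributes +[[[[[b1, b6], b3], b4], b2], b5]

[[[[[b1, b6], b3], b4], b2], b5]


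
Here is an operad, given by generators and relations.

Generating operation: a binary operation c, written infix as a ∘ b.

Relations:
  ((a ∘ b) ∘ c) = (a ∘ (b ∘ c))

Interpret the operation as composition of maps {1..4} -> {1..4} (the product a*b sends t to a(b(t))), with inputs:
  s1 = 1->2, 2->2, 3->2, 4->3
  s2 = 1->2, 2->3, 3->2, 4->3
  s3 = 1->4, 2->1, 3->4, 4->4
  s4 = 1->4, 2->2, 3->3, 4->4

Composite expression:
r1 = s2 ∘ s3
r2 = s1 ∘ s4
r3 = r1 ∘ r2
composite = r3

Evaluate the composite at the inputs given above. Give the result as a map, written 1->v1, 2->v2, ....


1->3, 2->2, 3->2, 4->3

(s2 ∘ s3) = 1->3, 2->2, 3->3, 4->3
(s1 ∘ s4) = 1->3, 2->2, 3->2, 4->3
((s2 ∘ s3) ∘ (s1 ∘ s4)) = 1->3, 2->2, 3->2, 4->3


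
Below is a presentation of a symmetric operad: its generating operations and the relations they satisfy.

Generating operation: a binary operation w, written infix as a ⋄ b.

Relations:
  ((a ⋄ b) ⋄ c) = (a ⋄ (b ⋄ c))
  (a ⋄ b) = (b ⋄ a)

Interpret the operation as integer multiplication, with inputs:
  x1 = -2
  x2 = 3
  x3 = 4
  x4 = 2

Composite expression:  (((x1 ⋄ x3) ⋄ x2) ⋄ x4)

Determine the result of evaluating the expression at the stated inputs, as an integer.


-48

(x1 ⋄ x3) = -8
((x1 ⋄ x3) ⋄ x2) = -24
(((x1 ⋄ x3) ⋄ x2) ⋄ x4) = -48


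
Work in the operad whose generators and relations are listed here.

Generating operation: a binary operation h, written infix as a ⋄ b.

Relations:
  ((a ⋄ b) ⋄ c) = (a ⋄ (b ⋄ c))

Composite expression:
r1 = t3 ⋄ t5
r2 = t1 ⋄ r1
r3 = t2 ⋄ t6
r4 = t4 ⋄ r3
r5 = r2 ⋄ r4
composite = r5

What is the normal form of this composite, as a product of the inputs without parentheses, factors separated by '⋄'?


All parenthesizations of h agree; list the t-inputs left to right.
(t3 ⋄ t5) reduces to t3 ⋄ t5
(t1 ⋄ (t3 ⋄ t5)) reduces to t1 ⋄ t3 ⋄ t5
(t2 ⋄ t6) reduces to t2 ⋄ t6
(t4 ⋄ (t2 ⋄ t6)) reduces to t4 ⋄ t2 ⋄ t6
((t1 ⋄ (t3 ⋄ t5)) ⋄ (t4 ⋄ (t2 ⋄ t6))) reduces to t1 ⋄ t3 ⋄ t5 ⋄ t4 ⋄ t2 ⋄ t6

t1 ⋄ t3 ⋄ t5 ⋄ t4 ⋄ t2 ⋄ t6


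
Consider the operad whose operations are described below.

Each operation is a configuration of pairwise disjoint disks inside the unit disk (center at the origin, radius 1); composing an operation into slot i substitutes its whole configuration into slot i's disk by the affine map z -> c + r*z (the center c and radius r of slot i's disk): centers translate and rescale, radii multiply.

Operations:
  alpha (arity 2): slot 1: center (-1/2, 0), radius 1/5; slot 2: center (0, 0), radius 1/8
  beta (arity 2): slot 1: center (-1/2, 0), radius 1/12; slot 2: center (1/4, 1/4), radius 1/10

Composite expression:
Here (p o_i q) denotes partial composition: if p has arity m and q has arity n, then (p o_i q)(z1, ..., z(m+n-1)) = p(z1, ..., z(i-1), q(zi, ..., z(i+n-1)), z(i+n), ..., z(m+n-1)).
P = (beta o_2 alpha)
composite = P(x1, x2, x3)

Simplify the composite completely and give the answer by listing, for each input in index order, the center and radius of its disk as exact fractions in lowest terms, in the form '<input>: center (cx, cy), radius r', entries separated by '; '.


x1: center (-1/2, 0), radius 1/12; x2: center (1/5, 1/4), radius 1/50; x3: center (1/4, 1/4), radius 1/80

Follow each x-input down from beta: c' goes to c + r*c', radius to r*r'.
input x1: composing its 1 substitution step yields center (-1/2, 0), radius 1/12
input x2: composing its 2 substitution steps yields center (1/5, 1/4), radius 1/50
input x3: composing its 2 substitution steps yields center (1/4, 1/4), radius 1/80


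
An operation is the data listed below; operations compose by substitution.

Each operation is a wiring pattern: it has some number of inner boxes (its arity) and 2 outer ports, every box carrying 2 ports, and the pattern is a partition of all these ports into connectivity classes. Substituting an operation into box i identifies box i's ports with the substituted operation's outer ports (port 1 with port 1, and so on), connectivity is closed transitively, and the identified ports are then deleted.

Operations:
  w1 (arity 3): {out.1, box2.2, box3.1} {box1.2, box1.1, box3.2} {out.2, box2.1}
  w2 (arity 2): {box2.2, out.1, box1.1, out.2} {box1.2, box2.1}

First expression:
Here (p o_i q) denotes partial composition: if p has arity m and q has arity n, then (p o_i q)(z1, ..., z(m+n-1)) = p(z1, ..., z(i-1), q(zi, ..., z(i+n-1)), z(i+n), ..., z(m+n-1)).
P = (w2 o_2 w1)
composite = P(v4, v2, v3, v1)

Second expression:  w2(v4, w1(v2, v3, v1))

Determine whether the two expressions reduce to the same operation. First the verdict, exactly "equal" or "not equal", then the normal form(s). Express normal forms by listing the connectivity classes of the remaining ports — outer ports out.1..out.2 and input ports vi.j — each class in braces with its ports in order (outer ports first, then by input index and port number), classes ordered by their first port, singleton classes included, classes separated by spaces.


The first expression, normalized: {out.1, out.2, v3.1, v4.1} {v1.1, v3.2, v4.2} {v1.2, v2.1, v2.2}
The second expression, normalized: {out.1, out.2, v3.1, v4.1} {v1.1, v3.2, v4.2} {v1.2, v2.1, v2.2}
One common form — equal.

equal: each reduces to {out.1, out.2, v3.1, v4.1} {v1.1, v3.2, v4.2} {v1.2, v2.1, v2.2}


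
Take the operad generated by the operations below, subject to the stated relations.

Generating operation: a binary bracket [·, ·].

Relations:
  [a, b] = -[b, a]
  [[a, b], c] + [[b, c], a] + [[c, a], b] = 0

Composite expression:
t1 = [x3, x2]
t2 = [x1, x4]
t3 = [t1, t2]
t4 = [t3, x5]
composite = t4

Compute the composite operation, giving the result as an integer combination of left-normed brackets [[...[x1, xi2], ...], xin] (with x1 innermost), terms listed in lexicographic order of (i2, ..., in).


A multilinear Lie element is pinned by x1-initial words (x1 innermost).
Composite bracket: [[[x3, x2], [x1, x4]], x5]
Each bracket splits as ab - ba, giving 16 signed words (2^4 = 16).
Keep just the words that open with x1:
  the word x1x4x2x3x5 carries sign +1 and contributes +[[[[x1, x4], x2], x3], x5]
  the word x1x4x3x2x5 carries sign -1 and contributes -[[[[x1, x4], x3], x2], x5]

[[[[x1, x4], x2], x3], x5] - [[[[x1, x4], x3], x2], x5]


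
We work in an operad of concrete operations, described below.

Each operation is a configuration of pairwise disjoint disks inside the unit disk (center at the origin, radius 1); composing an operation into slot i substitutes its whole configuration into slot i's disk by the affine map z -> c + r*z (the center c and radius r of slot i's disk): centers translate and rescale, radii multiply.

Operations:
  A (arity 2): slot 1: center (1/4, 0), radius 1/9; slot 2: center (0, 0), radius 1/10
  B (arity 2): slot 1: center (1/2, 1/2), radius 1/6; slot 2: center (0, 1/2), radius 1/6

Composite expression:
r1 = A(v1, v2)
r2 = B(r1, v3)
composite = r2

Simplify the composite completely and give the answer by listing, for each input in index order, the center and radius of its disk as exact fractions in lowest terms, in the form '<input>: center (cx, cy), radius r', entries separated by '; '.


v1: center (13/24, 1/2), radius 1/54; v2: center (1/2, 1/2), radius 1/60; v3: center (0, 1/2), radius 1/6

Each v-disk chains the slot maps above it in B; radii multiply.
tracing v1 down its 2-map path: center (13/24, 1/2), radius 1/54
tracing v2 down its 2-map path: center (1/2, 1/2), radius 1/60
tracing v3 down its 1-map path: center (0, 1/2), radius 1/6


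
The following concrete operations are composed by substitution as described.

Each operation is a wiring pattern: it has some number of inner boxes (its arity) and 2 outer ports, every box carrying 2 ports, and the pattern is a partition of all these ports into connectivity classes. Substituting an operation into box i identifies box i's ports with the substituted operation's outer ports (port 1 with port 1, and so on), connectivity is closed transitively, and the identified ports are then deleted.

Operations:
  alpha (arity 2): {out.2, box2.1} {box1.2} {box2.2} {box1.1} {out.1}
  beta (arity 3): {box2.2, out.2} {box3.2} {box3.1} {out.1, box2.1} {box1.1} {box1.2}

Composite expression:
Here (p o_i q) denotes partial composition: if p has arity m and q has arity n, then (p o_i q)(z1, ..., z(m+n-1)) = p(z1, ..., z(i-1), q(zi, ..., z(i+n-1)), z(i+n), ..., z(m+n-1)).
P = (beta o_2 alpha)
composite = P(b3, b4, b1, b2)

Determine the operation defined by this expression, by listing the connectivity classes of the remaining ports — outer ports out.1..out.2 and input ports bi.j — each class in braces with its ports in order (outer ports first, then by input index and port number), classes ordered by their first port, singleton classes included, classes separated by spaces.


Two ports join when wires chain via beta-identified ports.
through alpha, on inputs (b4, b1): {out.1} {out.2, b1.1} {b1.2} {b4.1} {b4.2} (out.j = stage outer ports)
through beta, on inputs (b3, b4, b1, b2): {out.1} {out.2, b1.1} {b1.2} {b2.1} {b2.2} {b3.1} {b3.2} {b4.1} {b4.2} (out.j = stage outer ports)

{out.1} {out.2, b1.1} {b1.2} {b2.1} {b2.2} {b3.1} {b3.2} {b4.1} {b4.2}


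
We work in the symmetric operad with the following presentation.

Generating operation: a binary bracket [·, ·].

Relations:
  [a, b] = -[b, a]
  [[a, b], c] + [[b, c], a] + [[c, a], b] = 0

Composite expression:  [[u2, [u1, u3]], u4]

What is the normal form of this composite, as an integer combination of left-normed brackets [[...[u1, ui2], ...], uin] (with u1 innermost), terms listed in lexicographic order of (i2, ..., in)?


-[[[u1, u3], u2], u4]


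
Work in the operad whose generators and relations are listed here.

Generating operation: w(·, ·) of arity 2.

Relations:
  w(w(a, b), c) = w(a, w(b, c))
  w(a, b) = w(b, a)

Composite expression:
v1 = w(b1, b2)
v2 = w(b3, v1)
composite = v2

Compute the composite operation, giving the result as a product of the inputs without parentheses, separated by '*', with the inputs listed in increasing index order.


Any arrangement under w is one operation, so sort the b-inputs.
w(b1, b2) reduces to b1 * b2
w(b3, w(b1, b2)) reduces to b3 * b1 * b2
putting the inputs in ascending order: b1 * b2 * b3

b1 * b2 * b3


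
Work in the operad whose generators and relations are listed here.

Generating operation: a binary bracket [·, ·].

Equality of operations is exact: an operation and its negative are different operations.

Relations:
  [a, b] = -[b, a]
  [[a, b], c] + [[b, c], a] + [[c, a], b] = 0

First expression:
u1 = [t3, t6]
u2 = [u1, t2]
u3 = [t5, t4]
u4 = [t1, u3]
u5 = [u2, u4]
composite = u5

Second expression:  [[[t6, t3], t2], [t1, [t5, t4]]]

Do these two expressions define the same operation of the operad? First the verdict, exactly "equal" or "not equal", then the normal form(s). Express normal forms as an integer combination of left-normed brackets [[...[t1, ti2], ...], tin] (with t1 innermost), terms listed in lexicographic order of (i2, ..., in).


not equal: they reduce to -[[[[[t1, t4], t5], t2], t3], t6] + [[[[[t1, t4], t5], t2], t6], t3] + [[[[[t1, t4], t5], t3], t6], t2] - [[[[[t1, t4], t5], t6], t3], t2] + [[[[[t1, t5], t4], t2], t3], t6] - [[[[[t1, t5], t4], t2], t6], t3] - [[[[[t1, t5], t4], t3], t6], t2] + [[[[[t1, t5], t4], t6], t3], t2] and [[[[[t1, t4], t5], t2], t3], t6] - [[[[[t1, t4], t5], t2], t6], t3] - [[[[[t1, t4], t5], t3], t6], t2] + [[[[[t1, t4], t5], t6], t3], t2] - [[[[[t1, t5], t4], t2], t3], t6] + [[[[[t1, t5], t4], t2], t6], t3] + [[[[[t1, t5], t4], t3], t6], t2] - [[[[[t1, t5], t4], t6], t3], t2]

Reducing the first expression gives -[[[[[t1, t4], t5], t2], t3], t6] + [[[[[t1, t4], t5], t2], t6], t3] + [[[[[t1, t4], t5], t3], t6], t2] - [[[[[t1, t4], t5], t6], t3], t2] + [[[[[t1, t5], t4], t2], t3], t6] - [[[[[t1, t5], t4], t2], t6], t3] - [[[[[t1, t5], t4], t3], t6], t2] + [[[[[t1, t5], t4], t6], t3], t2]
Reducing the second expression gives [[[[[t1, t4], t5], t2], t3], t6] - [[[[[t1, t4], t5], t2], t6], t3] - [[[[[t1, t4], t5], t3], t6], t2] + [[[[[t1, t4], t5], t6], t3], t2] - [[[[[t1, t5], t4], t2], t3], t6] + [[[[[t1, t5], t4], t2], t6], t3] + [[[[[t1, t5], t4], t3], t6], t2] - [[[[[t1, t5], t4], t6], t3], t2]
No match — not equal.


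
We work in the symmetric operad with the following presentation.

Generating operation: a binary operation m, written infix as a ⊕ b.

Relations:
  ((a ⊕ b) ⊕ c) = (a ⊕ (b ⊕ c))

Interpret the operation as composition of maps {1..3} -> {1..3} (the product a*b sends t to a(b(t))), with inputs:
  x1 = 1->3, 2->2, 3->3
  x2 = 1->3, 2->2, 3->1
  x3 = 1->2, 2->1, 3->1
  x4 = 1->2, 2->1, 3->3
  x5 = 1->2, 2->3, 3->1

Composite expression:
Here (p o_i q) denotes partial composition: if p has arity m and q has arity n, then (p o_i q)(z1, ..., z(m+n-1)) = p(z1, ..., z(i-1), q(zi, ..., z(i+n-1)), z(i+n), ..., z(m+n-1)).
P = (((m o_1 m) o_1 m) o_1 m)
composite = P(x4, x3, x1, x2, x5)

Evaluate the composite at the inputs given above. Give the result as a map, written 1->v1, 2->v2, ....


(x4 ⊕ x3) = 1->1, 2->2, 3->2
((x4 ⊕ x3) ⊕ x1) = 1->2, 2->2, 3->2
(((x4 ⊕ x3) ⊕ x1) ⊕ x2) = 1->2, 2->2, 3->2
((((x4 ⊕ x3) ⊕ x1) ⊕ x2) ⊕ x5) = 1->2, 2->2, 3->2

1->2, 2->2, 3->2


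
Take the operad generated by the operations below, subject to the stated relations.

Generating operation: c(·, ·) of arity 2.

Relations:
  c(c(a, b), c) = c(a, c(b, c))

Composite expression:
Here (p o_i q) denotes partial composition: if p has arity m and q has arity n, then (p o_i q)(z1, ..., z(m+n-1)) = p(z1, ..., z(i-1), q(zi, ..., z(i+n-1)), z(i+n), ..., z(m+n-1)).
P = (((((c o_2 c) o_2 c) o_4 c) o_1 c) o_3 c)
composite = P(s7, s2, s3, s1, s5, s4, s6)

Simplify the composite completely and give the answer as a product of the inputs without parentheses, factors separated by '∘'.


s7 ∘ s2 ∘ s3 ∘ s1 ∘ s5 ∘ s4 ∘ s6

The c-tree's shape is irrelevant; the s-reading-order decides.
c(s7, s2) unparenthesizes to s7 ∘ s2
c(s3, s1) unparenthesizes to s3 ∘ s1
c(c(s3, s1), s5) unparenthesizes to s3 ∘ s1 ∘ s5
c(s4, s6) unparenthesizes to s4 ∘ s6
c(c(c(s3, s1), s5), c(s4, s6)) unparenthesizes to s3 ∘ s1 ∘ s5 ∘ s4 ∘ s6
c(c(s7, s2), c(c(c(s3, s1), s5), c(s4, s6))) unparenthesizes to s7 ∘ s2 ∘ s3 ∘ s1 ∘ s5 ∘ s4 ∘ s6


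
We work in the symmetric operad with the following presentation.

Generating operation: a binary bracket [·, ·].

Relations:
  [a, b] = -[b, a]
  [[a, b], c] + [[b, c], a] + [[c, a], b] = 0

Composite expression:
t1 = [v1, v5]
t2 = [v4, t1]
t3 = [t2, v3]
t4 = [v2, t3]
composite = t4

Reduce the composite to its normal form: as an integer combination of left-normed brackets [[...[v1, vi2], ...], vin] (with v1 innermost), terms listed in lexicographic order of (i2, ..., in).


[[[[v1, v5], v4], v3], v2]

Antisymmetry and Jacobi reduce to v1-anchored left-normed brackets.
Composite bracket: [v2, [[v4, [v1, v5]], v3]]
Each bracket splits as ab - ba, giving 16 signed words (2^4 = 16).
The v1-initial words carry the normal form:
  v1v5v4v3v2 appears with sign +1, giving the term +[[[[v1, v5], v4], v3], v2]


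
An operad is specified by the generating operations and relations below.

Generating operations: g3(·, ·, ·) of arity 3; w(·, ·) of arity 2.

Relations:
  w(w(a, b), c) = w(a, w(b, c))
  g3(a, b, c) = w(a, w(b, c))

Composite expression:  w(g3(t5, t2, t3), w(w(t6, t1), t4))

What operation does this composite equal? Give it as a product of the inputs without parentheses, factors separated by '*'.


t5 * t2 * t3 * t6 * t1 * t4

The w-tree's shape is irrelevant; the t-reading-order decides.
g3(t5, t2, t3) reduces to t5 * t2 * t3
w(t6, t1) reduces to t6 * t1
w(w(t6, t1), t4) reduces to t6 * t1 * t4
w(g3(t5, t2, t3), w(w(t6, t1), t4)) reduces to t5 * t2 * t3 * t6 * t1 * t4


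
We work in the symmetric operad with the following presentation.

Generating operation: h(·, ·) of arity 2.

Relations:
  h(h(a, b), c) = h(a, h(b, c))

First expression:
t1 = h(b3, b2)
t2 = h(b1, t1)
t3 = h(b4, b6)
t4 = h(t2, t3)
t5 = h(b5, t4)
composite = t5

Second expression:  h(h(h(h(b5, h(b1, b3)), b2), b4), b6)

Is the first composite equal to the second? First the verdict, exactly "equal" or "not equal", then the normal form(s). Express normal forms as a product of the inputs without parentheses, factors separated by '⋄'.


In normal form, the first expression is b5 ⋄ b1 ⋄ b3 ⋄ b2 ⋄ b4 ⋄ b6
In normal form, the second expression is b5 ⋄ b1 ⋄ b3 ⋄ b2 ⋄ b4 ⋄ b6
The normal forms match — equal.

equal; both compose to b5 ⋄ b1 ⋄ b3 ⋄ b2 ⋄ b4 ⋄ b6


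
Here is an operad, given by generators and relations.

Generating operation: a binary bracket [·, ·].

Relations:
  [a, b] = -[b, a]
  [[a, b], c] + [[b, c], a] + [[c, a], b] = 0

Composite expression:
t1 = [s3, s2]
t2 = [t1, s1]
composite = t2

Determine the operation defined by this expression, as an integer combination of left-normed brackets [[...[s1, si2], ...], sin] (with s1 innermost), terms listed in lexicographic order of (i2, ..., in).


[[s1, s2], s3] - [[s1, s3], s2]

Expand each bracket as ab - ba; the s1-initial words give the coefficients.
Composite bracket: [[s3, s2], s1]
The bracket unfolds into 4 signed words via [a, b] = ab - ba (2^2 = 4).
Collect the words opening with s1:
  the word s1s2s3 carries sign +1 and contributes +[[s1, s2], s3]
  the word s1s3s2 carries sign -1 and contributes -[[s1, s3], s2]


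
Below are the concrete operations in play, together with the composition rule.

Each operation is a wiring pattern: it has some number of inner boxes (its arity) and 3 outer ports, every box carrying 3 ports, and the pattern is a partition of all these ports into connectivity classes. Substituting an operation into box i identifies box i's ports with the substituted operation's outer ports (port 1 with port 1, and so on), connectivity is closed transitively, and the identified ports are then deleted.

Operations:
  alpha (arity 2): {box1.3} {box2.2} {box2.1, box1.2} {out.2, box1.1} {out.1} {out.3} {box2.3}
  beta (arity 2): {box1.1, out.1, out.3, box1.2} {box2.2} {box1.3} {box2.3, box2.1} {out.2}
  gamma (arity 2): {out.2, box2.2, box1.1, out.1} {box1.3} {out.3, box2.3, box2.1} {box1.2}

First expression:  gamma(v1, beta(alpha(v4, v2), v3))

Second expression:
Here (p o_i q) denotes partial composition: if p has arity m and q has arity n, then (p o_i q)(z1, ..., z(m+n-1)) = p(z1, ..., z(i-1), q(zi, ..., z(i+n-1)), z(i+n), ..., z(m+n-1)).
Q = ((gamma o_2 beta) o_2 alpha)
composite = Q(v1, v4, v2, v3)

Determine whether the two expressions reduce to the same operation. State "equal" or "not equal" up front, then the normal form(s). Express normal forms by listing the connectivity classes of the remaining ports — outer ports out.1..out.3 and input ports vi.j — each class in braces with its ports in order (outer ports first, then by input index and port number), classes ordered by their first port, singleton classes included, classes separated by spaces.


In normal form, the first expression is {out.1, out.2, v1.1} {out.3, v4.1} {v1.2} {v1.3} {v2.1, v4.2} {v2.2} {v2.3} {v3.1, v3.3} {v3.2} {v4.3}
In normal form, the second expression is {out.1, out.2, v1.1} {out.3, v4.1} {v1.2} {v1.3} {v2.1, v4.2} {v2.2} {v2.3} {v3.1, v3.3} {v3.2} {v4.3}
Both agree, so they are equal.

equal; both compose to {out.1, out.2, v1.1} {out.3, v4.1} {v1.2} {v1.3} {v2.1, v4.2} {v2.2} {v2.3} {v3.1, v3.3} {v3.2} {v4.3}


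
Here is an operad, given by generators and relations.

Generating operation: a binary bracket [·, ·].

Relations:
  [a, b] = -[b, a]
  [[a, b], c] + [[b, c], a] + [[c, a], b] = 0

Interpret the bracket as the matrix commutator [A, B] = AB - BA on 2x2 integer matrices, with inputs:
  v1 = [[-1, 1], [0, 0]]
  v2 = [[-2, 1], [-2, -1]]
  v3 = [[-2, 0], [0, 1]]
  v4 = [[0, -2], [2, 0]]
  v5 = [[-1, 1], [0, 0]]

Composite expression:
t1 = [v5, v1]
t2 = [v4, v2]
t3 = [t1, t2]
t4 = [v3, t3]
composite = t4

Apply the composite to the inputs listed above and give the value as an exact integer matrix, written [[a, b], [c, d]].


[[0, 0], [0, 0]]

[v5, v1] = [[0, 0], [0, 0]]
[v4, v2] = [[2, -2], [-2, -2]]
[[v5, v1], [v4, v2]] = [[0, 0], [0, 0]]
[v3, [[v5, v1], [v4, v2]]] = [[0, 0], [0, 0]]


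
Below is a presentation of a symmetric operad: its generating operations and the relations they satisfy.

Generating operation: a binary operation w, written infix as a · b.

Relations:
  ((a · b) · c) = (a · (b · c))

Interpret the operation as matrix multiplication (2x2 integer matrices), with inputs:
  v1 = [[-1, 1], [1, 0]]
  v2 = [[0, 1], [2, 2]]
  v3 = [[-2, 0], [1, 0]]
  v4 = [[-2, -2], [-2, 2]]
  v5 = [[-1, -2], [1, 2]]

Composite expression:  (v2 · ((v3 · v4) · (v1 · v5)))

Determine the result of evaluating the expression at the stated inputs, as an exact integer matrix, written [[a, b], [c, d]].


(v3 · v4) = [[4, 4], [-2, -2]]
(v1 · v5) = [[2, 4], [-1, -2]]
((v3 · v4) · (v1 · v5)) = [[4, 8], [-2, -4]]
(v2 · ((v3 · v4) · (v1 · v5))) = [[-2, -4], [4, 8]]

[[-2, -4], [4, 8]]


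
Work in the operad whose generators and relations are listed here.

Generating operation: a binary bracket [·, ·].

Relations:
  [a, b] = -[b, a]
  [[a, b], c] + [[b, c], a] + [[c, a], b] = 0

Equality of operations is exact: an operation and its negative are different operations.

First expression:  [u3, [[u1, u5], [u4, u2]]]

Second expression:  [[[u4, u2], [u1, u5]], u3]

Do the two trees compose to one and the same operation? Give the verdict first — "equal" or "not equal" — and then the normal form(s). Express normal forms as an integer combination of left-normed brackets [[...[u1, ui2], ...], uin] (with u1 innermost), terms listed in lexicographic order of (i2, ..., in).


equal: each reduces to [[[[u1, u5], u2], u4], u3] - [[[[u1, u5], u4], u2], u3]

The first composite normalizes to [[[[u1, u5], u2], u4], u3] - [[[[u1, u5], u4], u2], u3]
The second composite normalizes to [[[[u1, u5], u2], u4], u3] - [[[[u1, u5], u4], u2], u3]
The forms coincide; equal.
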